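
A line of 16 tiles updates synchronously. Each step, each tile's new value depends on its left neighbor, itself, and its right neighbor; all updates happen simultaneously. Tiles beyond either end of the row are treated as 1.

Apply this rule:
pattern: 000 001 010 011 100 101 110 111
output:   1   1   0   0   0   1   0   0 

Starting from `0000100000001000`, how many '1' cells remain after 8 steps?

4

step 1: 0111001111110011
step 2: 1000010000000100
step 3: 0011100111111001
step 4: 0100001000000010
step 5: 1001110011111101
step 6: 0010000100000010
step 7: 0100111001111101
step 8: 1001000010000010
count of 1: 4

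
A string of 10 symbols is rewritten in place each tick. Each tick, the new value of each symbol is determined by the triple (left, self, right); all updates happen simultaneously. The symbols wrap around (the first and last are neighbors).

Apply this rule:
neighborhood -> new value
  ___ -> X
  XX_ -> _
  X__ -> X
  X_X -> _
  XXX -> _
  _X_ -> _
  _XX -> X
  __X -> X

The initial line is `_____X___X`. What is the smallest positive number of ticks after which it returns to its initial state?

XXXXX_XXX_
X_____X___
_XXXXX_XXX
_X_____X__
X_XXXXX_XX
__X_____X_
XX_XXXXX_X
___X_____X
XXX_XXXXX_
X___X_____
_XXX_XXXXX
_X___X____
X_XXX_XXXX
__X___X___
XX_XXX_XXX
___X___X__
XXX_XXX_XX
____X___X_
XXXX_XXX_X
_____X___X

20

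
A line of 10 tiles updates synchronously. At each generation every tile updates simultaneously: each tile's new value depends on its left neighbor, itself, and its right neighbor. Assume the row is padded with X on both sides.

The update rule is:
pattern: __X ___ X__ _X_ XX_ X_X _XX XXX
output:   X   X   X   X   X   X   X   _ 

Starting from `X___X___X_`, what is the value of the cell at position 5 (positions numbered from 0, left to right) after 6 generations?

XXXXXXXXXX
__________
XXXXXXXXXX  (repeats generation 1; period 2)
generation 6: __________
position 5 holds _

_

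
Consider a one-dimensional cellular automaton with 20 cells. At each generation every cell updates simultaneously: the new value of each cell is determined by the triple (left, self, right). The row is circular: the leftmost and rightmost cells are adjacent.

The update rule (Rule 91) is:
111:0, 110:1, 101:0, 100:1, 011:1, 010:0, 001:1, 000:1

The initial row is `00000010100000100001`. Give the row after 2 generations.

generation 1: 11111100011111011110
generation 2: 10000111110001010010

10000111110001010010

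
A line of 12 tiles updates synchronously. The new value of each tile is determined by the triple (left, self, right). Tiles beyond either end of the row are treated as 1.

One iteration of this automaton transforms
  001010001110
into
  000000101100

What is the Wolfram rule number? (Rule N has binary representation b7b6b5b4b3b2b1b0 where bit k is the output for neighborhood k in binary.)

137

position 9: 111 → 1  (bit 7 = 1)
position 10: 110 → 0  (bit 6 = 0)
position 3: 101 → 0  (bit 5 = 0)
position 0: 100 → 0  (bit 4 = 0)
position 8: 011 → 1  (bit 3 = 1)
position 2: 010 → 0  (bit 2 = 0)
position 1: 001 → 0  (bit 1 = 0)
position 6: 000 → 1  (bit 0 = 1)
bits b7..b0 = 10001001 = 137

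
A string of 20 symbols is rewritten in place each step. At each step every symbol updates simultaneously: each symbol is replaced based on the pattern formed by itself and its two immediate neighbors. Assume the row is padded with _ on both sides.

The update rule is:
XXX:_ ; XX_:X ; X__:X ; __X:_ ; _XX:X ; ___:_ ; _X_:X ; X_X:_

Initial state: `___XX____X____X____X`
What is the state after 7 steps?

___XXX___XX___XX___X
___X_XX__XXX__XXX__X
___X_XXX_X_XX_X_XX_X
___X_X_X_X_XX_X_XX_X
___X_X_X_X_XX_X_XX_X  (fixed point — unchanged through step 7)

___X_X_X_X_XX_X_XX_X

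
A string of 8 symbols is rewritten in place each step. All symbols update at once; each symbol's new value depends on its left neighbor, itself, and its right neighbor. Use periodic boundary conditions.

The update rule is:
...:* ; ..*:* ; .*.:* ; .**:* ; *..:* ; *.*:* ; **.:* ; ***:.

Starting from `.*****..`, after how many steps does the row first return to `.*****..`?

step 1: **...***
step 2: .*****..

2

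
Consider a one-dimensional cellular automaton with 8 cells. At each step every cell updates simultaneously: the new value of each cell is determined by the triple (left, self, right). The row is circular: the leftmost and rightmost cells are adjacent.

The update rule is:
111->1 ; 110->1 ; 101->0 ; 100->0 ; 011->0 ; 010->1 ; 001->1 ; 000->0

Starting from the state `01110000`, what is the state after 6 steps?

10010110

step 1: 10110000
step 2: 10010001
step 3: 10110010
step 4: 10010110
step 5: 10110010  (repeats step 3; period 2)
step 6: 10010110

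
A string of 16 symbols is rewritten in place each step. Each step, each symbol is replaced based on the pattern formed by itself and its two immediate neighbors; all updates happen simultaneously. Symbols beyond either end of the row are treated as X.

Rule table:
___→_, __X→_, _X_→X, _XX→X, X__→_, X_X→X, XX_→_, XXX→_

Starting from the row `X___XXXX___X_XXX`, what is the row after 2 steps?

step 1: ____X______XXX__
step 2: ____X______X____

____X______X____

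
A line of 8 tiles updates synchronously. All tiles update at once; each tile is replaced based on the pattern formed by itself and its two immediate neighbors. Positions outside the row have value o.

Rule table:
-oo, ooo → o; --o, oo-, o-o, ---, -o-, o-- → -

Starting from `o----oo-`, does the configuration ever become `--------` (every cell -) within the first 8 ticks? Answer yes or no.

-----o--
--------
all cells are - at tick 2

yes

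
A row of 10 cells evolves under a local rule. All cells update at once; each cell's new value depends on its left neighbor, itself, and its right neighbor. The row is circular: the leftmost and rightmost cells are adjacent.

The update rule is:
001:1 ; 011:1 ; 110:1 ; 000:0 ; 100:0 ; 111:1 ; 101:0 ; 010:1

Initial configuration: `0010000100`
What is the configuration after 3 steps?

0110001100
1110011100
1110111101

1110111101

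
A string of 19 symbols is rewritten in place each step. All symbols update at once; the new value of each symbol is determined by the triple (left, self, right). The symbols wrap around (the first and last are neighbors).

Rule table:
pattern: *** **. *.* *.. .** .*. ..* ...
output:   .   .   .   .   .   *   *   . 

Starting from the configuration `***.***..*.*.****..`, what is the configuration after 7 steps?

..**..**....*......

step 1: ........**.*......*
step 2: .......*...*.....**
step 3: ......**..**....*..
step 4: .....*...*.....**..
step 5: ....**..**....*....
step 6: ...*...*.....**....
step 7: ..**..**....*......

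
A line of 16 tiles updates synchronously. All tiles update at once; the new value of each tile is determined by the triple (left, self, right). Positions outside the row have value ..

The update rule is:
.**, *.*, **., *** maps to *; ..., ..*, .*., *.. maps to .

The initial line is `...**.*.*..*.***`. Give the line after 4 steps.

...***.*....****
...****.....****
...****.....****  (fixed point — unchanged through step 4)

...****.....****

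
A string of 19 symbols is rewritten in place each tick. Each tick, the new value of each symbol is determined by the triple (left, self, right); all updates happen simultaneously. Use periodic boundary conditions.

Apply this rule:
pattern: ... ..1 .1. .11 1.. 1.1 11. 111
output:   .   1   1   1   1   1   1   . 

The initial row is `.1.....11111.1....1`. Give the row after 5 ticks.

.11.11..11...11....

111...11...1111..11
..11.1111.11..1111.
.11111..1111111..11
11...1111.....11111
.11.11..11...11....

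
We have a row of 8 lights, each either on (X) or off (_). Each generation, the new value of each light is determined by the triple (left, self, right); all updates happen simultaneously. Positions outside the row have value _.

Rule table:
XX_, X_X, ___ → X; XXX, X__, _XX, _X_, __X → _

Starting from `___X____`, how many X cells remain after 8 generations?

generation 1: XX___XXX
generation 2: _X_X___X
generation 3: __X__X__
generation 4: X______X
generation 5: __XXXX__
generation 6: X____X_X
generation 7: __XX__X_
generation 8: X__X____
count of X: 2

2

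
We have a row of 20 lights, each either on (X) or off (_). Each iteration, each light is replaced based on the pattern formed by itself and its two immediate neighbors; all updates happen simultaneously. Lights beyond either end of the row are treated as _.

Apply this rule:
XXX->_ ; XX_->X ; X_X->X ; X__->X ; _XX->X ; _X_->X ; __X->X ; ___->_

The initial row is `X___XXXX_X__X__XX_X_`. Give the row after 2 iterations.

XX_XX__XXXXXXXXXXXXX
XXXXXXXX___________X

XXXXXXXX___________X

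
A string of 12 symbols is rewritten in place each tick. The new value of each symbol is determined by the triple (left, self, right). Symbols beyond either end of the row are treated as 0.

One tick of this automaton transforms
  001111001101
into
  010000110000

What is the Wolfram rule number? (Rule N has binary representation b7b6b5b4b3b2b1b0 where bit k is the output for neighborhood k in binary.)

18

position 3: 111 → 0  (bit 7 = 0)
position 5: 110 → 0  (bit 6 = 0)
position 10: 101 → 0  (bit 5 = 0)
position 6: 100 → 1  (bit 4 = 1)
position 2: 011 → 0  (bit 3 = 0)
position 11: 010 → 0  (bit 2 = 0)
position 1: 001 → 1  (bit 1 = 1)
position 0: 000 → 0  (bit 0 = 0)
bits b7..b0 = 00010010 = 18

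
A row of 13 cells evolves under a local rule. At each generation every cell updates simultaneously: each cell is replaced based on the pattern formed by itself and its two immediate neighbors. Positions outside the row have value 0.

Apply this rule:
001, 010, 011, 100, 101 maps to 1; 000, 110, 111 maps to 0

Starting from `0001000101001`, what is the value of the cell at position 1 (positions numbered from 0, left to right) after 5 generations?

0011101111111
0110011000000
1101110100000
1011001110000
1110111001000
position 1 holds 1

1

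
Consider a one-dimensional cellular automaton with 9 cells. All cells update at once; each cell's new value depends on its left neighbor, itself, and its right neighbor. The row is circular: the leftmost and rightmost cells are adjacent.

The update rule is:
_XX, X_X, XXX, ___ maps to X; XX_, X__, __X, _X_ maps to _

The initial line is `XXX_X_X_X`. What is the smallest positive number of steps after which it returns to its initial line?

step 1: XX_X_X_XX
step 2: X_X_X_XXX
step 3: _X_X_XXXX
step 4: X_X_XXXX_
step 5: _X_XXXX_X
step 6: X_XXXX_X_
step 7: _XXXX_X_X
step 8: XXXX_X_X_
step 9: XXX_X_X_X

9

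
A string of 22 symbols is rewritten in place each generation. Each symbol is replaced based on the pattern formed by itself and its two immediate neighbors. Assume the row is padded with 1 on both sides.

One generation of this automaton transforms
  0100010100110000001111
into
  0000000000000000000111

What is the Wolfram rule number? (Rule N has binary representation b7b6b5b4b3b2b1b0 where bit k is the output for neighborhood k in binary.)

position 19: 111 → 1  (bit 7 = 1)
position 11: 110 → 0  (bit 6 = 0)
position 0: 101 → 0  (bit 5 = 0)
position 2: 100 → 0  (bit 4 = 0)
position 10: 011 → 0  (bit 3 = 0)
position 1: 010 → 0  (bit 2 = 0)
position 4: 001 → 0  (bit 1 = 0)
position 3: 000 → 0  (bit 0 = 0)
bits b7..b0 = 10000000 = 128

128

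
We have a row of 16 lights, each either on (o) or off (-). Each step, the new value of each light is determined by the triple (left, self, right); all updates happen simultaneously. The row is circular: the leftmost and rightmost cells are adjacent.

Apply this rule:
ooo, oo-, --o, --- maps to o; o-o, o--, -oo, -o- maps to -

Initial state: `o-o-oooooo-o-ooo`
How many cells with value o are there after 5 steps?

step 1: o----ooooo----oo
step 2: o-ooo-oooo-ooo-o
step 3: o--oo--ooo--oo--
step 4: --o-o-o-oo-o-o-o
step 5: -o-------o------
count of o: 2

2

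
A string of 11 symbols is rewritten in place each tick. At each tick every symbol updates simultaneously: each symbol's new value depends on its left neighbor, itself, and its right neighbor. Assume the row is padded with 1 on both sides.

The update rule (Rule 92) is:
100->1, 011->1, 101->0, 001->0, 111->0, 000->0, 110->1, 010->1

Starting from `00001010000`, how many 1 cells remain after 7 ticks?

6

10001011000
11001011100
01101010110
01101010110  (fixed point — unchanged through tick 7)
count of 1: 6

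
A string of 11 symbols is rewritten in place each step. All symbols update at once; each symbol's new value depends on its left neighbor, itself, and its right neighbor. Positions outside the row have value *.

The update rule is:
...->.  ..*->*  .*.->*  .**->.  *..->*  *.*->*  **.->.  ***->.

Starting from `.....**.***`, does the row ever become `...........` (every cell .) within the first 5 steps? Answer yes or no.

no

step 1: *...*..*...
step 2: .*.******.*
step 3: ***......*.
step 4: ...*....***
step 5: *.***..*...
step 5 is *.***..*..., still not uniform .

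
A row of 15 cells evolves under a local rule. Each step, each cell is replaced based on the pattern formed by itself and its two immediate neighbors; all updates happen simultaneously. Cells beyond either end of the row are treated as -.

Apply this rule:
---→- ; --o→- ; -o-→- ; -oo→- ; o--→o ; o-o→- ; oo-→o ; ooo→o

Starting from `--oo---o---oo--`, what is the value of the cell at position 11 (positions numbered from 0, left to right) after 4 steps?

step 1: ---oo---o---oo-
step 2: ----oo---o---oo
step 3: -----oo---o---o
step 4: ------oo---o---
position 11 holds o

o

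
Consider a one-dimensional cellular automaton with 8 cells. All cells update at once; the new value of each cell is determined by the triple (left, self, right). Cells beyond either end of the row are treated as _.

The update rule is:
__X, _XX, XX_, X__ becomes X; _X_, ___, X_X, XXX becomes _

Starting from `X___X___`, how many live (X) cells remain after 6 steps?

_X_X_X__
X_____X_
_X___X_X
X_X_X___
_____X__
____X_X_
count of X: 2

2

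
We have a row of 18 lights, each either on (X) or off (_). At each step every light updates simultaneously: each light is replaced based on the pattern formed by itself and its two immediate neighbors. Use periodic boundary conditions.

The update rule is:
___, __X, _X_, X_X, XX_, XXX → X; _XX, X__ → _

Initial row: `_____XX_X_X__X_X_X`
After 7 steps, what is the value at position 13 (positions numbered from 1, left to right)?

_XXXX_XXXXX_XXXXXX
X_XXXX_XXXXX_XXXXX
XX_XXXX_XXXXX_XXXX
XXX_XXXX_XXXXX_XXX
XXXX_XXXX_XXXXX_XX
XXXXX_XXXX_XXXXX_X
XXXXXX_XXXX_XXXXX_
position 13 holds X

X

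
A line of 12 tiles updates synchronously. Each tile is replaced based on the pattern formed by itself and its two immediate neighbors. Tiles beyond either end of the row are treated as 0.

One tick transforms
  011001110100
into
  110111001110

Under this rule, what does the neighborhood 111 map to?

At position 6 the neighborhood is 111; the next row has 0 there.

0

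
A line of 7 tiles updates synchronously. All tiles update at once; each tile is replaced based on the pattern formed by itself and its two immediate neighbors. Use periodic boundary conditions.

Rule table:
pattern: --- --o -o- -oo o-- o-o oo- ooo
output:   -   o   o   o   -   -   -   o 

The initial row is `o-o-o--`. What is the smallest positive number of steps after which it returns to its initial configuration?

14

step 1: o-o-o-o
step 2: --o-o-o
step 3: -oo-o-o
step 4: -o--o-o
step 5: -o-oo-o
step 6: -o-o--o
step 7: -o-o-oo
step 8: -o-o-o-
step 9: oo-o-o-
step 10: o--o-o-
step 11: o-oo-o-
step 12: o-o--o-
step 13: o-o-oo-
step 14: o-o-o--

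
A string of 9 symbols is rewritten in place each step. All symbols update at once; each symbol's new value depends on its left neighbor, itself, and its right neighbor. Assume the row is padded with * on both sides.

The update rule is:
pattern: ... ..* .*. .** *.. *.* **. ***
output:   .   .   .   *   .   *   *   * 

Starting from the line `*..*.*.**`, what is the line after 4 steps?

*...*.***
*....****
*....****  (fixed point — unchanged through step 4)

*....****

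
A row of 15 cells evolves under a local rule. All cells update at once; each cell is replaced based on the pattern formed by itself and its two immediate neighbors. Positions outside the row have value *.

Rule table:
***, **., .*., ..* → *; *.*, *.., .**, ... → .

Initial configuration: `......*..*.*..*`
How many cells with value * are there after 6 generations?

6

.....**.**.*.*.
....*.*..*.*.*.
...**.*.**.*.*.
..*.*.*..*.*.*.
.**.*.*.**.*.*.
..*.*.*..*.*.*.
count of *: 6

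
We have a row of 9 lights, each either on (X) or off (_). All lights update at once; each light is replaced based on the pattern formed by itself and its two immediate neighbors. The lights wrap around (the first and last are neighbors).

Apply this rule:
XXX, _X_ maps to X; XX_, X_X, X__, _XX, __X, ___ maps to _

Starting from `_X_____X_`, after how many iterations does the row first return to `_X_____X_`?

1

iteration 1: _X_____X_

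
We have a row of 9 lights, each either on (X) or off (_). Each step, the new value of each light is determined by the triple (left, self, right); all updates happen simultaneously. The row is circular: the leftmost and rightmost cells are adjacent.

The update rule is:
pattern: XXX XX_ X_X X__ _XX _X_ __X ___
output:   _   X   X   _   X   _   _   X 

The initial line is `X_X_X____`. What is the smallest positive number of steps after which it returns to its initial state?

14

_X_X__XX_
__X___XX_
X___X_XX_
__X__XXXX
_____X__X
_XXX_____
_X_X_XXXX
X_X_XX__X
XX_XXX__X
_XXX_X__X
XX_XX____
XXXXX_XX_
X___XXXXX
X_X_X____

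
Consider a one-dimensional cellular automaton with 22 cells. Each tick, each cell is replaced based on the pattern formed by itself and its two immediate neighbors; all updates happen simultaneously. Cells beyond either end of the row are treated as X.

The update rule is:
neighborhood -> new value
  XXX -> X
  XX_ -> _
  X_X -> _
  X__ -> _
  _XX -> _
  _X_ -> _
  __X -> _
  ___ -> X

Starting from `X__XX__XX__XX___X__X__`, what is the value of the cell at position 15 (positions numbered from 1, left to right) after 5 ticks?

______________X_______
_XXXXXXXXXXXX___XXXXX_
__XXXXXXXXXX__X__XXX__
___XXXXXXXX_______X___
_X__XXXXXX__XXXXX___X_
position 15 holds X

X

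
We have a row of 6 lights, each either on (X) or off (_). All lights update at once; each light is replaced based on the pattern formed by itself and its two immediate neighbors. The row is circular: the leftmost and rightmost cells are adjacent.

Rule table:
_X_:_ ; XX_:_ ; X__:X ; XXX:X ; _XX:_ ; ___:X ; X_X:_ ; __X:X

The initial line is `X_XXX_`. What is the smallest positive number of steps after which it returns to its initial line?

___X__
XXX_XX
XX___X
X_XXX_

4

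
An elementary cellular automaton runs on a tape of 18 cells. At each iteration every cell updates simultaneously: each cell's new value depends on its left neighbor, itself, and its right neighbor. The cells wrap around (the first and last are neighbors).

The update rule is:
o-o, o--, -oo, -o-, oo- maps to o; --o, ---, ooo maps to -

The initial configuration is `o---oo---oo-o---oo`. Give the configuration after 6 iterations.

ooooo-----o---ooo-

oo--ooo--ooooo--o-
ooo-o-oo-o---oo-oo
--ooooooooo--oooo-
--o-------oo-o--oo
o-oo------ooooo-oo
ooooo-----o---ooo-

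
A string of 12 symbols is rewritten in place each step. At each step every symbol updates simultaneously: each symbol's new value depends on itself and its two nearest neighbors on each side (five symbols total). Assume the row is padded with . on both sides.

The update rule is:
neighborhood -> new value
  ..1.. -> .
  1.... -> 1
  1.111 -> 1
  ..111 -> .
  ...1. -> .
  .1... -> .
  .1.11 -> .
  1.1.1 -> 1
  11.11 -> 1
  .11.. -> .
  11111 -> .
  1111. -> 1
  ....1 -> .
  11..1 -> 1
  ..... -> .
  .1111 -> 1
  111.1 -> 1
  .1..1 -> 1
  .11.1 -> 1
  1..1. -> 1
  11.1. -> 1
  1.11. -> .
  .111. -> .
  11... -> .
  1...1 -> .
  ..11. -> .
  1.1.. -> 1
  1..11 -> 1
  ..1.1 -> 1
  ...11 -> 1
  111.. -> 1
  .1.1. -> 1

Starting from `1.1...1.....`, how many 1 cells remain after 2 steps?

step 1: 111.....1...
step 2: ..1.1.....1.
count of 1: 3

3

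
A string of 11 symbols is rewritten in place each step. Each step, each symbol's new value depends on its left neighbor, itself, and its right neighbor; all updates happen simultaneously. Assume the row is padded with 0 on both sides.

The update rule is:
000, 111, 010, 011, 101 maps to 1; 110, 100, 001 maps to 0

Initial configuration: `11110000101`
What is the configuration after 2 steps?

11000101110

11100110111
11000101110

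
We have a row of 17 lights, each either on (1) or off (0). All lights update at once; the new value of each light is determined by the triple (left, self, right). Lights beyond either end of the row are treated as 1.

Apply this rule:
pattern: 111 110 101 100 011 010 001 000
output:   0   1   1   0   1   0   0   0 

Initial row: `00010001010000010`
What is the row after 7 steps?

step 1: 00000000100000001
step 2: 00000000000000001
step 3: 00000000000000001  (fixed point — unchanged through step 7)

00000000000000001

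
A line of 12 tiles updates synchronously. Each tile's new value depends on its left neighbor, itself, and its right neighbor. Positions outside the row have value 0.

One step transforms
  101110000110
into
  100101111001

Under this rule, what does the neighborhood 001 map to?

At position 8 the neighborhood is 001; the next row has 1 there.

1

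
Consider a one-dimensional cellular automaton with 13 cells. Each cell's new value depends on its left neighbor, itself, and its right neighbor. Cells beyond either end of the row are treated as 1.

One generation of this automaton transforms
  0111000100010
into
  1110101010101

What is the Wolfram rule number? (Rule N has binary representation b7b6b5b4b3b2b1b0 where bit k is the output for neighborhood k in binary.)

186

position 2: 111 → 1  (bit 7 = 1)
position 3: 110 → 0  (bit 6 = 0)
position 0: 101 → 1  (bit 5 = 1)
position 4: 100 → 1  (bit 4 = 1)
position 1: 011 → 1  (bit 3 = 1)
position 7: 010 → 0  (bit 2 = 0)
position 6: 001 → 1  (bit 1 = 1)
position 5: 000 → 0  (bit 0 = 0)
bits b7..b0 = 10111010 = 186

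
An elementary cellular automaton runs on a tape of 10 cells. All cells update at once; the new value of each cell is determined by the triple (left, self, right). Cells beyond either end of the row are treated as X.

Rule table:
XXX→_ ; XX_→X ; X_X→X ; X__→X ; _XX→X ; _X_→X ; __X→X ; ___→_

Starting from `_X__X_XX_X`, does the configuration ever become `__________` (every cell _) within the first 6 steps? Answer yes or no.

yes

XXXXXXXXXX
__________
all cells are _ at step 2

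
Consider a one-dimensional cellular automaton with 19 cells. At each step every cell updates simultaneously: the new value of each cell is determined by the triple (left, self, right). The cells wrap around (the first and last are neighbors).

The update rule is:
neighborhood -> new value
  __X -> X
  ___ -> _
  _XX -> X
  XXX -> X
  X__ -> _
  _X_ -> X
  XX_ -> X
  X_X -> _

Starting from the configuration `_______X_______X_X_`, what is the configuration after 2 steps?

______XX______XX_X_
_____XXX_____XXX_X_

_____XXX_____XXX_X_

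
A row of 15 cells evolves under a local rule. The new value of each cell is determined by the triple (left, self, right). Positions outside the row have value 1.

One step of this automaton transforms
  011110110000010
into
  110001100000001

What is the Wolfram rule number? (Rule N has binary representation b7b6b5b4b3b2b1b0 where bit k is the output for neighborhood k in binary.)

40

position 2: 111 → 0  (bit 7 = 0)
position 4: 110 → 0  (bit 6 = 0)
position 0: 101 → 1  (bit 5 = 1)
position 8: 100 → 0  (bit 4 = 0)
position 1: 011 → 1  (bit 3 = 1)
position 13: 010 → 0  (bit 2 = 0)
position 12: 001 → 0  (bit 1 = 0)
position 9: 000 → 0  (bit 0 = 0)
bits b7..b0 = 00101000 = 40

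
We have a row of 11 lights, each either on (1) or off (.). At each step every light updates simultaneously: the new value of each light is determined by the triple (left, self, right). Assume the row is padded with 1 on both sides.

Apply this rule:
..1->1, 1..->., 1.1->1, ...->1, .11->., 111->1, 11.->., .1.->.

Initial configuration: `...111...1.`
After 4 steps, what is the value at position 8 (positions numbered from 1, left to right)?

.11.1..11.1
1..1..1..1.
..1..1..1.1
.1..1..1.1.
position 8 holds 1

1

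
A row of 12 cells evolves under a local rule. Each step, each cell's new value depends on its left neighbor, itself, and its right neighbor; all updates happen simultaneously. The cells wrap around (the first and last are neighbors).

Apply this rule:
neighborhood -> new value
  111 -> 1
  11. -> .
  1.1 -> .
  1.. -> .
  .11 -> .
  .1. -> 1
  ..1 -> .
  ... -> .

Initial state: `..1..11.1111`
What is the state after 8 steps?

..1......11.
..1.........
..1.........  (fixed point — unchanged through step 8)

..1.........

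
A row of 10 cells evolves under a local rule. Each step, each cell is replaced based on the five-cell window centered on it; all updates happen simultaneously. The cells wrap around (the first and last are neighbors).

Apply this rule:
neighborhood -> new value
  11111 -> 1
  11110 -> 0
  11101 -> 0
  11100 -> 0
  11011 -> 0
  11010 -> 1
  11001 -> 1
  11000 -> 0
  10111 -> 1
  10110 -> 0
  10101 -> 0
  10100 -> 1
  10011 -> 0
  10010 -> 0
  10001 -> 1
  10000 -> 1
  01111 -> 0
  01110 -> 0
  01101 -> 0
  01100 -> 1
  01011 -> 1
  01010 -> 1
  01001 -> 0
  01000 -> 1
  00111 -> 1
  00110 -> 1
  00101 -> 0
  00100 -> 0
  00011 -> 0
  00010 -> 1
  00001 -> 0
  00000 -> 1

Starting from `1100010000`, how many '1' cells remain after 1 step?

1101101100
count of 1: 6

6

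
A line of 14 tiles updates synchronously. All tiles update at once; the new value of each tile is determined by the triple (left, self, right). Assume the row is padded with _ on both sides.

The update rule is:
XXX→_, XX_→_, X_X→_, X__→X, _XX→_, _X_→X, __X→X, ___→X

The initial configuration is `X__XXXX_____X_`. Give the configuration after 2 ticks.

___XXXX_______

XXX____XXXXXXX
___XXXX_______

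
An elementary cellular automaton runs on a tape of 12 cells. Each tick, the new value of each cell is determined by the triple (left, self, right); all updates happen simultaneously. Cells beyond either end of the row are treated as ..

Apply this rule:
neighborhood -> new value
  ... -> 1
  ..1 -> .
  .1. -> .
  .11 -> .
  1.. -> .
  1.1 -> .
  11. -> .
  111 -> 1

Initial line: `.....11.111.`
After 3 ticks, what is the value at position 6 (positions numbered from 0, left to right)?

1

1111.....1..
.11..111...1
......1..1..
position 6 holds 1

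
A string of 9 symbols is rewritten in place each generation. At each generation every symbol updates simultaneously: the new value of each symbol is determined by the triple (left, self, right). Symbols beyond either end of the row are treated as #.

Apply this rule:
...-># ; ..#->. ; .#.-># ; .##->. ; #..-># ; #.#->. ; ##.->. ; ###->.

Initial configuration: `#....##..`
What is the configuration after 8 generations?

.#####.#.

.###...#.
....##.#.
###....#.
...###.#.
##.....#.
..####.#.
#......#.
.#####.#.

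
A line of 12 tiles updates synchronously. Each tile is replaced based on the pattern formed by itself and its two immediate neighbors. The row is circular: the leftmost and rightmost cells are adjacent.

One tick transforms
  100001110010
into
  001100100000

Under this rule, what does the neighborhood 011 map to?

At position 5 the neighborhood is 011; the next row has 0 there.

0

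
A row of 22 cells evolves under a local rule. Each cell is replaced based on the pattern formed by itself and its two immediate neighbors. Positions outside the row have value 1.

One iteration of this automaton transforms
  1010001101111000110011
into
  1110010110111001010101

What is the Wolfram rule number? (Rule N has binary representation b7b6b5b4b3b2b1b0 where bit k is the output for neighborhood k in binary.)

230

position 10: 111 → 1  (bit 7 = 1)
position 0: 110 → 1  (bit 6 = 1)
position 1: 101 → 1  (bit 5 = 1)
position 3: 100 → 0  (bit 4 = 0)
position 6: 011 → 0  (bit 3 = 0)
position 2: 010 → 1  (bit 2 = 1)
position 5: 001 → 1  (bit 1 = 1)
position 4: 000 → 0  (bit 0 = 0)
bits b7..b0 = 11100110 = 230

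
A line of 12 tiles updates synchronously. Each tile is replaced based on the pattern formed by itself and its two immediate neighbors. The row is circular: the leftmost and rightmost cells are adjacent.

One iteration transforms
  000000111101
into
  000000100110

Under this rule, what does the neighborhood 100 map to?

At position 0 the neighborhood is 100; the next row has 0 there.

0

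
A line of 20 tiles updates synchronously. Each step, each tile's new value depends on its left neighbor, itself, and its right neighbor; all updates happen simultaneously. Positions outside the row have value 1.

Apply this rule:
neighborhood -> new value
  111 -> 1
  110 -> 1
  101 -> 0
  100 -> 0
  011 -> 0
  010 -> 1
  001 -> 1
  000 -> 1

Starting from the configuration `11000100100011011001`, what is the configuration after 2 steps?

11011101101101001010
11001100100101011010

11001100100101011010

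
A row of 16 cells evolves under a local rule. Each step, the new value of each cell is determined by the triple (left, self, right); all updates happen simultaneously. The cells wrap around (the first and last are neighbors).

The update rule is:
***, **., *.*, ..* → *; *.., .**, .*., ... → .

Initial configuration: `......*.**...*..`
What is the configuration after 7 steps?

.*.*..*........*

.....*.*.*..*...
....*.*.*..*....
...*.*.*..*.....
..*.*.*..*......
.*.*.*..*.......
*.*.*..*........
.*.*..*........*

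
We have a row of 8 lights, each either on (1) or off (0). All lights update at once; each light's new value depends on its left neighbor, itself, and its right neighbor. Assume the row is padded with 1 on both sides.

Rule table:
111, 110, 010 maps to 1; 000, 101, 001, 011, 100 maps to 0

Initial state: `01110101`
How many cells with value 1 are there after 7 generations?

2

00110100
00010100
00010100  (fixed point — unchanged through generation 7)
count of 1: 2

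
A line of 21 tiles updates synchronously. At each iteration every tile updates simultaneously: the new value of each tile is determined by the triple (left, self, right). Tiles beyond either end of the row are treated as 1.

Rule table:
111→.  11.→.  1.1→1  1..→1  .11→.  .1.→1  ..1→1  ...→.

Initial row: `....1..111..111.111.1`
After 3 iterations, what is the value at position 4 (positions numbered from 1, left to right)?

1..1111...11...1...1.
.11....1.1..1.111.111
1..1..11111111...1...
position 4 holds 1

1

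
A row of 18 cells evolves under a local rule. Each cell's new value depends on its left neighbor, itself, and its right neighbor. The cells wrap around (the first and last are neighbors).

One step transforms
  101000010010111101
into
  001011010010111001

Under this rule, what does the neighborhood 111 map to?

1

At position 13 the neighborhood is 111; the next row has 1 there.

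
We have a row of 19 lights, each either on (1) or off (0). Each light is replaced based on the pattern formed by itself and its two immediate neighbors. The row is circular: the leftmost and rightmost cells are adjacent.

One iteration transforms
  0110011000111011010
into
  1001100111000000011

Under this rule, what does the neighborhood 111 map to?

At position 11 the neighborhood is 111; the next row has 0 there.

0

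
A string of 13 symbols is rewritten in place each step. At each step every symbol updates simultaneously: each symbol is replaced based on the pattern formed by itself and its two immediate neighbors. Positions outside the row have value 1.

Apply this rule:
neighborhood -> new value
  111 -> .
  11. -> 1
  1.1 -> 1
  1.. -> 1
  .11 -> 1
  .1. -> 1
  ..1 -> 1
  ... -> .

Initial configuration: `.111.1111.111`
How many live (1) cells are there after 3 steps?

11.111..111..
.111.1111.111  (repeats step 0; period 2)
step 3: 11.111..111..
count of 1: 8

8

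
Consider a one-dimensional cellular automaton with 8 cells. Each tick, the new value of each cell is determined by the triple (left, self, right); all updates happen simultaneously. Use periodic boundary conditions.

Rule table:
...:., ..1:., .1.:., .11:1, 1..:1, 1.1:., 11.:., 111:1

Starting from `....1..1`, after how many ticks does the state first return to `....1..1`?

8

tick 1: 1....1..
tick 2: .1....1.
tick 3: ..1....1
tick 4: 1..1....
tick 5: .1..1...
tick 6: ..1..1..
tick 7: ...1..1.
tick 8: ....1..1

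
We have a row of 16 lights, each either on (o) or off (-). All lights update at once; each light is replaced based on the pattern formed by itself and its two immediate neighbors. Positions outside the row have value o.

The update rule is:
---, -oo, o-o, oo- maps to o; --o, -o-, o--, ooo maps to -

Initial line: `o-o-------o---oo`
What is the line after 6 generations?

--oo-oo--ooo-ooo

oo--ooooo---o-o-
-o--o---o-o--o-o
o-----o--o----oo
o-ooo------oo-o-
ooo-o-oooo-ooo-o
--oo-oo--ooo-ooo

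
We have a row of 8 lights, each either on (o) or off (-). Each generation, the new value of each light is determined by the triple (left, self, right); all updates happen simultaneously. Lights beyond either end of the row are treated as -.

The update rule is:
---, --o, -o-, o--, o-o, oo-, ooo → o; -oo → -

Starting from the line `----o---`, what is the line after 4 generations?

oooooooo
-ooooooo
o-oooooo
oo-ooooo

oo-ooooo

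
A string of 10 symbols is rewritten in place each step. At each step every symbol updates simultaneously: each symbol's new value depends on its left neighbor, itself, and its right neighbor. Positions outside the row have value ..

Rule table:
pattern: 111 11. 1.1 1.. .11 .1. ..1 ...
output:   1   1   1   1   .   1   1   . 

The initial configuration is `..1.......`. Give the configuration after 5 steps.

1.11.111..

step 1: .111......
step 2: 1.111.....
step 3: 11.111....
step 4: .11.111...
step 5: 1.11.111..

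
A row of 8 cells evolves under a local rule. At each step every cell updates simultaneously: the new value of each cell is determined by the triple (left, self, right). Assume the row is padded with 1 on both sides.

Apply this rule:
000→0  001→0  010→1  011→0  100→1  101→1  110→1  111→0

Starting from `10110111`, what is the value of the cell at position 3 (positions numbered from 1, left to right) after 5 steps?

11011000
01101100
10110110
11011011
01101100
position 3 holds 1

1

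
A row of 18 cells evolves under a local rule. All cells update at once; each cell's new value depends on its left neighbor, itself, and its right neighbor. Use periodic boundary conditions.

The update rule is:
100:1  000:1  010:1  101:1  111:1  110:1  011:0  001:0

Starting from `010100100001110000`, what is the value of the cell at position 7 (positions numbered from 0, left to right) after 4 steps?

step 1: 011110111100111111
step 2: 101111011110011111
step 3: 110111101111001111
step 4: 111011110111100111
position 7 holds 1

1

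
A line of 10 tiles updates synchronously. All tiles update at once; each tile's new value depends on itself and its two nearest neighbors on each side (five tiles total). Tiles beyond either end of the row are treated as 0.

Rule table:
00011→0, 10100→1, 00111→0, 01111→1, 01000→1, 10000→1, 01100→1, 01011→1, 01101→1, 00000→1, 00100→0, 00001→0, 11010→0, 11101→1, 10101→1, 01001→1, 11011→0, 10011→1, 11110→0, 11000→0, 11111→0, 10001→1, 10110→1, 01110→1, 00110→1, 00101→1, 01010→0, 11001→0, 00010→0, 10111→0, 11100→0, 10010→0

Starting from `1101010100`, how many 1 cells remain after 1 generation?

1101010111
count of 1: 7

7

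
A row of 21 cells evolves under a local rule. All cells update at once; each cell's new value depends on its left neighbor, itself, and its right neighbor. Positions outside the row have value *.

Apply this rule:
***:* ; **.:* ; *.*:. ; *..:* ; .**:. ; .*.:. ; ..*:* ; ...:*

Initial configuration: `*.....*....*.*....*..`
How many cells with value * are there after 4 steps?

******.****...****.**
******..******.***..*
********.*****..****.
********..******.***.
count of *: 17

17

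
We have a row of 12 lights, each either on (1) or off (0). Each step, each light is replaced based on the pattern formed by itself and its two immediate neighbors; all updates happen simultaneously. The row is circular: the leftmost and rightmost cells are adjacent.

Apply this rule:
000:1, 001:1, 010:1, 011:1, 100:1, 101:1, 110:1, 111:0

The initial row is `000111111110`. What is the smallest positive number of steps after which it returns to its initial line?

step 1: 111100000011
step 2: 000111111110

2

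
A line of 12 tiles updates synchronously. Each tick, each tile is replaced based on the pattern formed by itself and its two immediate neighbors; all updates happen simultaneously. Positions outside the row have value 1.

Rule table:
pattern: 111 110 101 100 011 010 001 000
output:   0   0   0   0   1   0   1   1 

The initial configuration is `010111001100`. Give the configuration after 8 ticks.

011100011001

tick 1: 000100011001
tick 2: 011001110011
tick 3: 010011000110
tick 4: 000110011100
tick 5: 011100110001
tick 6: 010001100111
tick 7: 000111001100
tick 8: 011100011001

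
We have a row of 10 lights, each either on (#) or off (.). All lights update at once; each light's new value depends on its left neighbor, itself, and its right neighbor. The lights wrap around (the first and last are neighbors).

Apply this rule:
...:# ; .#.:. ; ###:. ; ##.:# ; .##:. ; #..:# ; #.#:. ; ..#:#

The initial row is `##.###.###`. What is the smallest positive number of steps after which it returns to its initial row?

20

.#...#....
#.###.####
#...#.....
.###.#####
...#.....#
###.#####.
..#.....#.
##.#####.#
.#.....#..
#.#####.##
#.....#...
.#####.###
.....#...#
#####.###.
....#...#.
####.###.#
...#...#..
###.###.##
..#...#...
##.###.###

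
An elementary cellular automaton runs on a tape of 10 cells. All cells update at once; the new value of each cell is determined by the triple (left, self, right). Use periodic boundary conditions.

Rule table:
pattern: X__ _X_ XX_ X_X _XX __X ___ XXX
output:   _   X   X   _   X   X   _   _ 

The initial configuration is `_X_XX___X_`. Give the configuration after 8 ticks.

tick 1: XX_XX__XX_
tick 2: XX_XX_XXX_
tick 3: XX_XX_X_X_
tick 4: XX_XX_X_X_  (fixed point — unchanged through tick 8)

XX_XX_X_X_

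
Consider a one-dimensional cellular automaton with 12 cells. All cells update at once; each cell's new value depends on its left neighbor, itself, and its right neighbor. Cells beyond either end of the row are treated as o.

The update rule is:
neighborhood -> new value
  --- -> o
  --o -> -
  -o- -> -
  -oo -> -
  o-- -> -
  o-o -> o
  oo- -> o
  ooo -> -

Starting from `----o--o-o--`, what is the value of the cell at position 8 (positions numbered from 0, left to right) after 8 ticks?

-oo-----o---
o-o-ooo---o-
oo-o--o-o--o
-oo----o----
o-o-oo---oo-
oo-o-o-o--oo
-oo-o-o-----
o-oo-o--ooo-
position 8 holds o

o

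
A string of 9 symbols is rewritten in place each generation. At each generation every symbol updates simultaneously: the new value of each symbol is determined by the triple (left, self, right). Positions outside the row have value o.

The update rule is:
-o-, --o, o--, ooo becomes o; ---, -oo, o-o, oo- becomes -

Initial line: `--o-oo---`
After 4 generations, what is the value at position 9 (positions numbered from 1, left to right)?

ooo---o-o
oo-o-oo--
o--o---oo
-oooo-o-o
position 9 holds o

o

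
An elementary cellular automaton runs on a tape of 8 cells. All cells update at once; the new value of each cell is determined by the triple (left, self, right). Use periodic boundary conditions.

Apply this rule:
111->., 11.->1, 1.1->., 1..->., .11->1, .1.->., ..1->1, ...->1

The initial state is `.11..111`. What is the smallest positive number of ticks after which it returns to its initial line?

.11.11.1
.11.11..
111.11.1
..1.11.1
.1..11..
1..111.1
1.11.1.1
1.11...1
1.11.111
1.11.1..
..11...1
.111.11.
11.1.11.
11...11.
11.1111.
11.1..1.
11...1..
11.11..1
.1.11.11
...11.11
.1111.11
.1..1.11
...1..11
.11..111

24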